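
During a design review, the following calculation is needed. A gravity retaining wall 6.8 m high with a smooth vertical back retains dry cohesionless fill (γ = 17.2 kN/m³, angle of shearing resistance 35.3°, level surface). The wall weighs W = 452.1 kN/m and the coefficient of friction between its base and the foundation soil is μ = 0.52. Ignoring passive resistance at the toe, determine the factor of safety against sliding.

2.21

K_a = tan²(45° − 35.3°/2) = 0.2675.
P_a = ½K_aγH² = 0.5×0.2675×17.2×6.8² = 106.4 kN/m, acting at H/3 = 2.267 m above the base.
FS_sliding = μW / P_a = 0.52×452.1 / 106.4 = 2.210.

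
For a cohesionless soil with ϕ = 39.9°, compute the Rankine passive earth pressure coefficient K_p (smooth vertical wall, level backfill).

K_p = (1 + sin φ)/(1 − sin φ) = tan²(45° + 39.9°/2) = 4.578.

4.58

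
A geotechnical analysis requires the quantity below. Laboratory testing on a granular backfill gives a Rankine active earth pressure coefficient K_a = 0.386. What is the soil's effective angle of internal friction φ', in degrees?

26.3°

K_a = tan²(45° − φ/2) ⇒ 45° − φ/2 = arctan(√0.386) = 31.85°.
φ = 2(45° − 31.85°) = 26.30°.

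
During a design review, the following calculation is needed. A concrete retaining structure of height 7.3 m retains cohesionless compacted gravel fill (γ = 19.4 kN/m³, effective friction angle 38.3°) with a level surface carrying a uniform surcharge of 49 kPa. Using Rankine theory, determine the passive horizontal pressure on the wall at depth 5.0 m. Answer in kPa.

622 kPa

K_p = (1 + sin φ)/(1 − sin φ) = 4.260.
σ_v = γz + q = 19.4 × 5.0 + 49 = 146.0 kPa.
σ_h = K_p σ_v = 4.260 × 146.0 = 622.0 kPa.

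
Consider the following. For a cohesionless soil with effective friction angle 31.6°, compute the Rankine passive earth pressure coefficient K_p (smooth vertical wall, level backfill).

3.20

K_p = (1 + sin φ)/(1 − sin φ) = tan²(45° + 31.6°/2) = 3.202.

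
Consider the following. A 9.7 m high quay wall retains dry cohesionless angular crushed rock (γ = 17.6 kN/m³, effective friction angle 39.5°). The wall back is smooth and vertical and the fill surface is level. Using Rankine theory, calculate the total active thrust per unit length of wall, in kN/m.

184 kN/m

K_a = tan²(45° − φ/2) = 0.2224.
P_a = ½ K_a γ H² = 0.5 × 0.2224 × 17.6 × 9.7² = 184.2 kN/m.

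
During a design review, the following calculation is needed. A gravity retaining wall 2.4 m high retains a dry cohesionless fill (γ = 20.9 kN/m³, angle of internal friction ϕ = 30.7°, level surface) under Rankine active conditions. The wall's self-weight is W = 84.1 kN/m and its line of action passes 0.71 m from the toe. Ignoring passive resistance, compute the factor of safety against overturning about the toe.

3.83

K_a = tan²(45° − 30.7°/2) = 0.3240.
P_a = ½K_aγH² = 0.5×0.3240×20.9×2.4² = 19.50 kN/m, acting at H/3 = 0.8000 m above the base.
Overturning moment M_o = P_a × H/3 = 19.50 × 0.8000 = 15.60.
Resisting moment M_r = W × 0.71 = 84.1 × 0.71 = 59.71.
FS_overturning = M_r/M_o = 59.71/15.60 = 3.827.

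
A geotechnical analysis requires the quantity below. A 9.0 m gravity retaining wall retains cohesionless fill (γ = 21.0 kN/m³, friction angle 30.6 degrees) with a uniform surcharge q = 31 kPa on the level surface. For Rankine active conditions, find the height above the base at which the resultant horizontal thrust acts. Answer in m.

K_a = 0.3253.
Triangular part P₁ = ½K_aγH² = 276.7 at H/3 = 3.000 m; rectangular part P₂ = K_a q H = 90.77 at H/2 = 4.500 m.
ȳ = (P₁·3.000 + P₂·4.500)/(P₁+P₂) = 3.371 m.

3.37 m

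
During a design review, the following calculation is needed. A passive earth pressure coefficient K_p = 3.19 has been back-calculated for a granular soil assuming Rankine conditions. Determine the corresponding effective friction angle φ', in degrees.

K_p = (1+sin φ)/(1−sin φ) ⇒ sin φ = (K_p − 1)/(K_p + 1) = 0.5227.
φ = arcsin(0.5227) = 31.51°.

31.5°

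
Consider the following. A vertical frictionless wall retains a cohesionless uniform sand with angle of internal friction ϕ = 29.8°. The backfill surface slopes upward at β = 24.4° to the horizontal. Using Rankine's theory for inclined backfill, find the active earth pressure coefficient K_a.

0.487

K_a = cos β · (cos β − √(cos²β − cos²φ)) / (cos β + √(cos²β − cos²φ)).
cos β = 0.9107, cos φ = 0.8678, √(cos²β − cos²φ) = 0.2763.
K_a = 0.9107 × (0.9107 − 0.2763)/(0.9107 + 0.2763) = 0.4867.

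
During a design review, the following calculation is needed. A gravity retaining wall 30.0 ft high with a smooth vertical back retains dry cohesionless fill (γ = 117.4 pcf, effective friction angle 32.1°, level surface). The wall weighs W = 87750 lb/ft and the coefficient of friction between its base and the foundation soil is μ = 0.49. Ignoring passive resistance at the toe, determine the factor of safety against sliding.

2.66

K_a = tan²(45° − 32.1°/2) = 0.3060.
P_a = ½K_aγH² = 0.5×0.3060×117.4×30.0² = 16170 lb/ft, acting at H/3 = 10.00 ft above the base.
FS_sliding = μW / P_a = 0.49×87750 / 16170 = 2.660.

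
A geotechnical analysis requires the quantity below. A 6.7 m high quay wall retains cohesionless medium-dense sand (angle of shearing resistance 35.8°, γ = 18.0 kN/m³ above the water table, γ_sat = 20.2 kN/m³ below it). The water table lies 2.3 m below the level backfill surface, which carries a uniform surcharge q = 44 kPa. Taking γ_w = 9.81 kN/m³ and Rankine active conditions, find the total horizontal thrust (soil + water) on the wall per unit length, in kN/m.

259 kN/m

K_a = tan²(45° − φ/2) = 0.2619.
γ' = 20.2 − 9.81 = 10.39 kN/m³. h₂ = H − d_w = 4.4 m.
σ'_h: at surface K_a·q = 11.52; at WT K_a(q+γd_w) = 22.36; at base K_a(q+γd_w+γ'h₂) = 34.33 kPa.
P₁ = ½(11.52+22.36)×2.3 = 38.97; P₂ = ½(22.36+34.33)×4.4 = 124.7; P_w = ½γ_w h₂² = 94.96.
Total = 38.97+124.7+94.96 = 258.7 kN/m.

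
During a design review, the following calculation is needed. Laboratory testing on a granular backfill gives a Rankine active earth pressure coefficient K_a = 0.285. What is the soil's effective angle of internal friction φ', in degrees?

33.8°

K_a = tan²(45° − φ/2) ⇒ 45° − φ/2 = arctan(√0.285) = 28.10°.
φ = 2(45° − 28.10°) = 33.81°.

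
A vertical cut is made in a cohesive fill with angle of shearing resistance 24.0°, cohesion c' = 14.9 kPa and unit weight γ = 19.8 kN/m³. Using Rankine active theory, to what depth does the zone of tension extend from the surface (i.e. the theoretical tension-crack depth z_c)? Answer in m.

K_a = tan²(45° − 24.0°/2) = 0.4217; √K_a = 0.6494.
The active pressure is zero where K_a γ z = 2c√K_a, so z_c = 2c/(γ√K_a) = 2×14.9/(19.8×0.6494) = 2.318 m.

2.32 m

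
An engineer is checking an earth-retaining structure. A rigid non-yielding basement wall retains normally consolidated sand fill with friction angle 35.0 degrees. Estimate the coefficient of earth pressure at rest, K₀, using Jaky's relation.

K₀ = 1 − sin φ' = 1 − sin 35.0° = 0.4264.

0.426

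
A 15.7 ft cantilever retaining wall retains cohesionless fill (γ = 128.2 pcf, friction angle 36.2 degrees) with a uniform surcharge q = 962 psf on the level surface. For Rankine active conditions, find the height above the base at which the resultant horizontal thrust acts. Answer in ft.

K_a = 0.2574.
Triangular part P₁ = ½K_aγH² = 4067 at H/3 = 5.233 ft; rectangular part P₂ = K_a q H = 3887 at H/2 = 7.850 ft.
ȳ = (P₁·5.233 + P₂·7.850)/(P₁+P₂) = 6.512 ft.

6.51 ft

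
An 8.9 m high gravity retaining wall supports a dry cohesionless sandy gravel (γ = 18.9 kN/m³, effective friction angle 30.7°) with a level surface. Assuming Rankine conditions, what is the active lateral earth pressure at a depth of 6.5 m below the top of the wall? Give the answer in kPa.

K_a = (1 − sin φ)/(1 + sin φ) = 0.3240.
σ_h = K_a γ z = 0.3240 × 18.9 × 6.5 = 39.81 kPa.

39.8 kPa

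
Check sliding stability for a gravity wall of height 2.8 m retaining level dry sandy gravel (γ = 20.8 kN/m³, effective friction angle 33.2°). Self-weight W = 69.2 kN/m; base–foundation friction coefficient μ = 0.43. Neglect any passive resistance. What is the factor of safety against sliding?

1.25

K_a = tan²(45° − 33.2°/2) = 0.2924.
P_a = ½K_aγH² = 0.5×0.2924×20.8×2.8² = 23.84 kN/m, acting at H/3 = 0.9333 m above the base.
FS_sliding = μW / P_a = 0.43×69.2 / 23.84 = 1.248.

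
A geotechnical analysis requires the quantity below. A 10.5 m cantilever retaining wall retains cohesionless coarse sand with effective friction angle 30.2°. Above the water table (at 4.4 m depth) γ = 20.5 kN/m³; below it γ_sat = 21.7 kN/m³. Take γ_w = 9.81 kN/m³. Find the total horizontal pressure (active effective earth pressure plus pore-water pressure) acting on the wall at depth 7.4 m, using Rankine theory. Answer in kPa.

K_a = (1 − sin φ)/(1 + sin φ) = 0.3307.
γ' = 21.7 − 9.81 = 11.89 kN/m³.
Effective vertical stress at 7.4 m: σ'_v = 20.5×4.4 + 11.89×3.00 = 125.9 kPa.
σ'_h = K_a σ'_v = 0.3307 × 125.9 = 41.62 kPa; u = γ_w × 3.00 = 29.43 kPa.
Total σ_h = 41.62 + 29.43 = 71.05 kPa.

71.0 kPa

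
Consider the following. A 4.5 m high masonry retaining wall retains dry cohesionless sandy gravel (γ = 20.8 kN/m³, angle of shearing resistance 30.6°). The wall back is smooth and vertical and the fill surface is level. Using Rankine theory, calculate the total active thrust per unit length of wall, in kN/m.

K_a = tan²(45° − φ/2) = 0.3253.
P_a = ½ K_a γ H² = 0.5 × 0.3253 × 20.8 × 4.5² = 68.52 kN/m.

68.5 kN/m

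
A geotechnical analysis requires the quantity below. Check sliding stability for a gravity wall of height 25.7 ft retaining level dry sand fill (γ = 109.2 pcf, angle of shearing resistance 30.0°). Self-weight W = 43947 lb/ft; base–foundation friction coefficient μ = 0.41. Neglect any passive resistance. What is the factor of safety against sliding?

K_a = tan²(45° − 30.0°/2) = 0.3333.
P_a = ½K_aγH² = 0.5×0.3333×109.2×25.7² = 12020 lb/ft, acting at H/3 = 8.567 ft above the base.
FS_sliding = μW / P_a = 0.41×43947 / 12020 = 1.499.

1.50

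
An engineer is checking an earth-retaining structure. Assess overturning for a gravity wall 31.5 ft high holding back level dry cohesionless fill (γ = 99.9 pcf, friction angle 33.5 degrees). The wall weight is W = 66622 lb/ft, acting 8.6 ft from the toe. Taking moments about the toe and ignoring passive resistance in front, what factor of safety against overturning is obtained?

K_a = tan²(45° − 33.5°/2) = 0.2887.
P_a = ½K_aγH² = 0.5×0.2887×99.9×31.5² = 14310 lb/ft, acting at H/3 = 10.50 ft above the base.
Overturning moment M_o = P_a × H/3 = 14310 × 10.50 = 150200.
Resisting moment M_r = W × 8.6 = 66622 × 8.6 = 572900.
FS_overturning = M_r/M_o = 572900/150200 = 3.813.

3.81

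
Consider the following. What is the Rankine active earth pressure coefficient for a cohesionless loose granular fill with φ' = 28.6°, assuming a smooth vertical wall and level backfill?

K_a = tan²(45° − φ/2) = tan²(30.70°) = 0.3525.

0.353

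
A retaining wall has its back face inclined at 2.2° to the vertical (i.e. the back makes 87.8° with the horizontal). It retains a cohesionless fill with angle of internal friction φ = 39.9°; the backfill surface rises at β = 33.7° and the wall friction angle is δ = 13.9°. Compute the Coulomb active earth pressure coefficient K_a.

K_a = sin²(α+φ) / [sin²α · sin(α−δ) · (1 + √{sin(φ+δ)sin(φ−β) / (sin(α−δ)sin(α+β))})²].
With α = 87.8°, φ = 39.9°, δ = 13.9°, β = 33.7°: K_a = 0.3710.

0.371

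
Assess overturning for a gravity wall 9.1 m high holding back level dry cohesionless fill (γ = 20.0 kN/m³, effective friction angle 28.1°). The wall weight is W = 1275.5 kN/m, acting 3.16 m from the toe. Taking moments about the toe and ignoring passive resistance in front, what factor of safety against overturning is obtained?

K_a = tan²(45° − 28.1°/2) = 0.3596.
P_a = ½K_aγH² = 0.5×0.3596×20.0×9.1² = 297.8 kN/m, acting at H/3 = 3.033 m above the base.
Overturning moment M_o = P_a × H/3 = 297.8 × 3.033 = 903.3.
Resisting moment M_r = W × 3.16 = 1275.5 × 3.16 = 4031.
FS_overturning = M_r/M_o = 4031/903.3 = 4.462.

4.46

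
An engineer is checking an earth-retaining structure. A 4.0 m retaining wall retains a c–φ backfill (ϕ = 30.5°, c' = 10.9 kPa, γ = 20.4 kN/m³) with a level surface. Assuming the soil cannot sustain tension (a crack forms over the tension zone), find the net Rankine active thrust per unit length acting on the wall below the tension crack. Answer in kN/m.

K_a = 0.3267; √K_a = 0.5715.
Tension-crack depth z_c = 2c/(γ√K_a) = 2×10.9/(20.4×0.5715) = 1.870 m.
σ_a at base = K_a γ H − 2c√K_a = 0.3267×20.4×4.0 − 2×10.9×0.5715 = 14.20 kPa.
P_a = ½ × 14.20 × (H − z_c) = 0.5×14.20×2.130 = 15.12 kN/m.

15.1 kN/m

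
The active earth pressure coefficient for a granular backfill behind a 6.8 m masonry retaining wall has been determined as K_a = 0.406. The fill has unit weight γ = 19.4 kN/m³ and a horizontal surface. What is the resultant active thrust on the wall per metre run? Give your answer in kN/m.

P = ½ K_a γ H² = 0.5 × 0.406 × 19.4 × 6.8² = 182.1 kN/m.

182 kN/m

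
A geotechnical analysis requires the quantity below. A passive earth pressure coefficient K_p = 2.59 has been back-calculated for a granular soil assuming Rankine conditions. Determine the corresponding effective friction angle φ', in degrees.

26.3°

K_p = (1+sin φ)/(1−sin φ) ⇒ sin φ = (K_p − 1)/(K_p + 1) = 0.4429.
φ = arcsin(0.4429) = 26.29°.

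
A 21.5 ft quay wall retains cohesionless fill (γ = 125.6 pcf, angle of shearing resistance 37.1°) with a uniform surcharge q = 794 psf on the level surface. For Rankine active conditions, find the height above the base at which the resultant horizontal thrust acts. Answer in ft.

K_a = 0.2475.
Triangular part P₁ = ½K_aγH² = 7185 at H/3 = 7.167 ft; rectangular part P₂ = K_a q H = 4225 at H/2 = 10.75 ft.
ȳ = (P₁·7.167 + P₂·10.75)/(P₁+P₂) = 8.494 ft.

8.49 ft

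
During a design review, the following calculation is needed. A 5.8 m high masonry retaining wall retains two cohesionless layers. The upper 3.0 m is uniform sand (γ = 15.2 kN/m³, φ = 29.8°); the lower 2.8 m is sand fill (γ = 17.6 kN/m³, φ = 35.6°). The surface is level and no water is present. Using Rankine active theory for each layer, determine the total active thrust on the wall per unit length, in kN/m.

74.9 kN/m

K_a1 = tan²(45°−29.8°/2) = 0.3360; K_a2 = tan²(45°−35.6°/2) = 0.2641.
Layer 1: σ at base = K_a1 γ₁ h₁ = 15.32 kPa; P₁ = ½×15.32×3.0 = 22.98.
Layer 2: σ_v at top = γ₁h₁ = 45.60; σ_h top = K_a2×45.60 = 12.04; σ_h base = K_a2×(45.60+17.6×2.8) = 25.06.
P₂ = ½(12.04+25.06)×2.8 = 51.95. Total P_a = 22.98+51.95 = 74.93 kN/m.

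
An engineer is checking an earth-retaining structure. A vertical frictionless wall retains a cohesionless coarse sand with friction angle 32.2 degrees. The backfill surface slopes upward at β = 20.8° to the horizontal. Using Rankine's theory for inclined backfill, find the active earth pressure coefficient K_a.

K_a = cos β · (cos β − √(cos²β − cos²φ)) / (cos β + √(cos²β − cos²φ)).
cos β = 0.9348, cos φ = 0.8462, √(cos²β − cos²φ) = 0.3973.
K_a = 0.9348 × (0.9348 − 0.3973)/(0.9348 + 0.3973) = 0.3772.

0.377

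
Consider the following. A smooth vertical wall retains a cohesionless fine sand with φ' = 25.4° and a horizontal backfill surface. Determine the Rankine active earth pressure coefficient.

0.400

K_a = (1 − sin φ)/(1 + sin φ) = (1 − sin 25.4°)/(1 + sin 25.4°) = 0.3996.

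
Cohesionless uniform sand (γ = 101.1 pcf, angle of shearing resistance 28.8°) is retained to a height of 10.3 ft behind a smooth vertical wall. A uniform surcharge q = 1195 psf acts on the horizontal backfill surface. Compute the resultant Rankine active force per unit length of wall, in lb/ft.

6180 lb/ft

K_a = tan²(45° − φ/2) = 0.3498.
Soil triangle: ½ K_a γ H² = 0.5×0.3498×101.1×10.3² = 1876 lb/ft.
Surcharge rectangle: K_a q H = 0.3498×1195×10.3 = 4305 lb/ft.
Total = 1876 + 4305 = 6181 lb/ft.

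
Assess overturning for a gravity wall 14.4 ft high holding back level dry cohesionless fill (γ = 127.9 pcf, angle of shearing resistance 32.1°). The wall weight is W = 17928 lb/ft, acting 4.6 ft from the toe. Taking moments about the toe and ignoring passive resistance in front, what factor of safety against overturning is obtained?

K_a = tan²(45° − 32.1°/2) = 0.3060.
P_a = ½K_aγH² = 0.5×0.3060×127.9×14.4² = 4058 lb/ft, acting at H/3 = 4.800 ft above the base.
Overturning moment M_o = P_a × H/3 = 4058 × 4.800 = 19480.
Resisting moment M_r = W × 4.6 = 17928 × 4.6 = 82470.
FS_overturning = M_r/M_o = 82470/19480 = 4.234.

4.23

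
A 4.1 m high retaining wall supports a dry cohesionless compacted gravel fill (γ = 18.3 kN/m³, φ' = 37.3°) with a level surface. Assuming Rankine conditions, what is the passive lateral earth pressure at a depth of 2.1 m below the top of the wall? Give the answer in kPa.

157 kPa

K_p = (1 + sin φ)/(1 − sin φ) = 4.076.
σ_h = K_p γ z = 4.076 × 18.3 × 2.1 = 156.6 kPa.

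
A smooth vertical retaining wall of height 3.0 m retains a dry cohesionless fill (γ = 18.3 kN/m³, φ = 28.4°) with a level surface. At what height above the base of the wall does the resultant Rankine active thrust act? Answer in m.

K_a = 0.3554.
The pressure distribution is triangular, so the resultant acts at H/3 above the base = 3.0/3 = 1.000 m.

1.00 m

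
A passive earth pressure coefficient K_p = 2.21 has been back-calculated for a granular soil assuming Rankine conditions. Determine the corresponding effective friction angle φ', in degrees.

22.1°

K_p = (1+sin φ)/(1−sin φ) ⇒ sin φ = (K_p − 1)/(K_p + 1) = 0.3769.
φ = arcsin(0.3769) = 22.14°.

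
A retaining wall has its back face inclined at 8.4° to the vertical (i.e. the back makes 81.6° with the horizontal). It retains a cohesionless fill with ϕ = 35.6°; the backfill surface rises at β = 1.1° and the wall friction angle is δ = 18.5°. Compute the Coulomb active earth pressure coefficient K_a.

0.306

K_a = sin²(α+φ) / [sin²α · sin(α−δ) · (1 + √{sin(φ+δ)sin(φ−β) / (sin(α−δ)sin(α+β))})²].
With α = 81.6°, φ = 35.6°, δ = 18.5°, β = 1.1°: K_a = 0.3063.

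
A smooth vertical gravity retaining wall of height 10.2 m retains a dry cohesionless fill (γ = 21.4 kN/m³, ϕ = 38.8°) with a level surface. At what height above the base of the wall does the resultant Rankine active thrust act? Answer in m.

K_a = 0.2296.
The pressure distribution is triangular, so the resultant acts at H/3 above the base = 10.2/3 = 3.400 m.

3.40 m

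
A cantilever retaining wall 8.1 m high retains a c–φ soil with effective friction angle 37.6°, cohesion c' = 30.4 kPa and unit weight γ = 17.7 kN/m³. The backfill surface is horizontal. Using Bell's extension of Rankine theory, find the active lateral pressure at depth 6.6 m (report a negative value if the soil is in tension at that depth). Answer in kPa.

K_a = (1 − sin φ)/(1 + sin φ) = 0.2421.
σ_a = K_a γ z − 2c√K_a = 0.2421×17.7×6.6 − 2×30.4×0.4921 = -1.632 kPa.

-1.63 kPa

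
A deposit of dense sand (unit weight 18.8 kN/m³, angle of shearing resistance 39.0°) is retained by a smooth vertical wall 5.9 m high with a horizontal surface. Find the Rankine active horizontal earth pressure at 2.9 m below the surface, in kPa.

12.4 kPa

K_a = (1 − sin φ)/(1 + sin φ) = 0.2275.
σ_h = K_a γ z = 0.2275 × 18.8 × 2.9 = 12.40 kPa.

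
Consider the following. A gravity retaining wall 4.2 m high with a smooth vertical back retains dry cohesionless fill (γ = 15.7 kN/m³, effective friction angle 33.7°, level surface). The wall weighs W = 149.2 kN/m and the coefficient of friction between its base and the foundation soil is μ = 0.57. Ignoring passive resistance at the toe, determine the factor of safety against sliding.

K_a = tan²(45° − 33.7°/2) = 0.2863.
P_a = ½K_aγH² = 0.5×0.2863×15.7×4.2² = 39.65 kN/m, acting at H/3 = 1.400 m above the base.
FS_sliding = μW / P_a = 0.57×149.2 / 39.65 = 2.145.

2.15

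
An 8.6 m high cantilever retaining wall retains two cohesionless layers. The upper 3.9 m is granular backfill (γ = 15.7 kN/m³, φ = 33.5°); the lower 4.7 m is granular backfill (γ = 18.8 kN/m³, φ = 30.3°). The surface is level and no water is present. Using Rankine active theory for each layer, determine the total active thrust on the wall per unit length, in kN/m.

198 kN/m

K_a1 = tan²(45°−33.5°/2) = 0.2887; K_a2 = tan²(45°−30.3°/2) = 0.3293.
Layer 1: σ at base = K_a1 γ₁ h₁ = 17.68 kPa; P₁ = ½×17.68×3.9 = 34.47.
Layer 2: σ_v at top = γ₁h₁ = 61.23; σ_h top = K_a2×61.23 = 20.16; σ_h base = K_a2×(61.23+18.8×4.7) = 49.26.
P₂ = ½(20.16+49.26)×4.7 = 163.2. Total P_a = 34.47+163.2 = 197.6 kN/m.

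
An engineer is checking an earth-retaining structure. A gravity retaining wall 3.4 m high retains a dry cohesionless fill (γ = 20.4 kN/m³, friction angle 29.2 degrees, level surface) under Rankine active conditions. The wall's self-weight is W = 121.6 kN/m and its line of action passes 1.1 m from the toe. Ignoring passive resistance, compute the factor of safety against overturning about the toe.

K_a = tan²(45° − 29.2°/2) = 0.3442.
P_a = ½K_aγH² = 0.5×0.3442×20.4×3.4² = 40.59 kN/m, acting at H/3 = 1.133 m above the base.
Overturning moment M_o = P_a × H/3 = 40.59 × 1.133 = 46.00.
Resisting moment M_r = W × 1.1 = 121.6 × 1.1 = 133.8.
FS_overturning = M_r/M_o = 133.8/46.00 = 2.908.

2.91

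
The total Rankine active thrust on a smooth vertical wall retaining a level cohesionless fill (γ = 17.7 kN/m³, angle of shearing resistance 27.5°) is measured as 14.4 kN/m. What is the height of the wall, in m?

K_a = 0.3682. P_a = ½ K_a γ H² ⇒ H = √(2P_a/(K_a γ)).
H = √(2×14.4/(0.3682×17.7)) = 2.102 m.

2.10 m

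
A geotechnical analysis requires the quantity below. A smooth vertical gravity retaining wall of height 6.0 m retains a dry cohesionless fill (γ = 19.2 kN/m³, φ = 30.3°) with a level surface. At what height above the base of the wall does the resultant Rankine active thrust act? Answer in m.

K_a = 0.3293.
The pressure distribution is triangular, so the resultant acts at H/3 above the base = 6.0/3 = 2.000 m.

2.00 m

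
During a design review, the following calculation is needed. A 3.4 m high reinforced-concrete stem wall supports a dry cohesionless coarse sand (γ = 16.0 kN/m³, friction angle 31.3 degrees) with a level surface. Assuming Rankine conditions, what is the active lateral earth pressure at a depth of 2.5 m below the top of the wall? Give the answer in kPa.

12.6 kPa

K_a = (1 − sin φ)/(1 + sin φ) = 0.3162.
σ_h = K_a γ z = 0.3162 × 16.0 × 2.5 = 12.65 kPa.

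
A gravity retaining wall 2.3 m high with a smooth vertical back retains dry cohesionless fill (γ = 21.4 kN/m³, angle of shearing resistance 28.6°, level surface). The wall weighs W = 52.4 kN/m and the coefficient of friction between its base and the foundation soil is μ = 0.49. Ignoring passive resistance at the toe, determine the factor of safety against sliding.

1.29

K_a = tan²(45° − 28.6°/2) = 0.3525.
P_a = ½K_aγH² = 0.5×0.3525×21.4×2.3² = 19.96 kN/m, acting at H/3 = 0.7667 m above the base.
FS_sliding = μW / P_a = 0.49×52.4 / 19.96 = 1.287.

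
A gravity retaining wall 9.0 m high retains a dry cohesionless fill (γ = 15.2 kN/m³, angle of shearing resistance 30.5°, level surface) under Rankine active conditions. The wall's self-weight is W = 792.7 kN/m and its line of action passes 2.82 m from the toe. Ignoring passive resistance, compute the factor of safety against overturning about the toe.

K_a = tan²(45° − 30.5°/2) = 0.3267.
P_a = ½K_aγH² = 0.5×0.3267×15.2×9.0² = 201.1 kN/m, acting at H/3 = 3.000 m above the base.
Overturning moment M_o = P_a × H/3 = 201.1 × 3.000 = 603.3.
Resisting moment M_r = W × 2.82 = 792.7 × 2.82 = 2235.
FS_overturning = M_r/M_o = 2235/603.3 = 3.705.

3.71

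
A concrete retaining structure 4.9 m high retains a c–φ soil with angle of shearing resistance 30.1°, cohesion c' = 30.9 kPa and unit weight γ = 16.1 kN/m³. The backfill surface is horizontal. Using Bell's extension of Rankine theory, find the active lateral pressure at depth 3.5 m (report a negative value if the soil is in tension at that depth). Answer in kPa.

K_a = (1 − sin φ)/(1 + sin φ) = 0.3320.
σ_a = K_a γ z − 2c√K_a = 0.3320×16.1×3.5 − 2×30.9×0.5762 = -16.90 kPa.

-16.9 kPa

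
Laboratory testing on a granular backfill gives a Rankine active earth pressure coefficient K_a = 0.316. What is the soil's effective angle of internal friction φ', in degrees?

K_a = tan²(45° − φ/2) ⇒ 45° − φ/2 = arctan(√0.316) = 29.34°.
φ = 2(45° − 29.34°) = 31.32°.

31.3°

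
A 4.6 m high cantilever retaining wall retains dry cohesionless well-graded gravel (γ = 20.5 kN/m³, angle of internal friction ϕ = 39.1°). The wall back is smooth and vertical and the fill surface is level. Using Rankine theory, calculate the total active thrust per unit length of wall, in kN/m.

49.1 kN/m

K_a = tan²(45° − φ/2) = 0.2265.
P_a = ½ K_a γ H² = 0.5 × 0.2265 × 20.5 × 4.6² = 49.12 kN/m.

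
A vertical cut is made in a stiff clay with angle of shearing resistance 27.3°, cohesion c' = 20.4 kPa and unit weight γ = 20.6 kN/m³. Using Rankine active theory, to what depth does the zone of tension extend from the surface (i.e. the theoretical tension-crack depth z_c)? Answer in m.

3.25 m

K_a = tan²(45° − 27.3°/2) = 0.3711; √K_a = 0.6092.
The active pressure is zero where K_a γ z = 2c√K_a, so z_c = 2c/(γ√K_a) = 2×20.4/(20.6×0.6092) = 3.251 m.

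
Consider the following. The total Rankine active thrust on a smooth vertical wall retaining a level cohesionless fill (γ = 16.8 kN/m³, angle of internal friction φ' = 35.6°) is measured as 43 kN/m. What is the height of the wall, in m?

K_a = 0.2641. P_a = ½ K_a γ H² ⇒ H = √(2P_a/(K_a γ)).
H = √(2×43/(0.2641×16.8)) = 4.402 m.

4.40 m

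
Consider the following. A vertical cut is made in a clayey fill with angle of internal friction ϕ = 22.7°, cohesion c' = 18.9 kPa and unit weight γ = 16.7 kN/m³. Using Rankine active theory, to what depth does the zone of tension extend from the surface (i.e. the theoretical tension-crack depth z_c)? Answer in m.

K_a = tan²(45° − 22.7°/2) = 0.4431; √K_a = 0.6657.
The active pressure is zero where K_a γ z = 2c√K_a, so z_c = 2c/(γ√K_a) = 2×18.9/(16.7×0.6657) = 3.400 m.

3.40 m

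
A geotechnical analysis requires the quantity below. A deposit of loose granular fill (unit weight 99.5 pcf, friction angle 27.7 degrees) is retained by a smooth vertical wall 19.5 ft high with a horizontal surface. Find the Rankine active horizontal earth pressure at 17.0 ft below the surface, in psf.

K_a = (1 − sin φ)/(1 + sin φ) = 0.3653.
σ_h = K_a γ z = 0.3653 × 99.5 × 17.0 = 618.0 psf.

618 psf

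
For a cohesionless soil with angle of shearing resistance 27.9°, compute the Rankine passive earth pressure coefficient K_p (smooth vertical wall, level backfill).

2.76

K_p = (1 + sin φ)/(1 − sin φ) = tan²(45° + 27.9°/2) = 2.759.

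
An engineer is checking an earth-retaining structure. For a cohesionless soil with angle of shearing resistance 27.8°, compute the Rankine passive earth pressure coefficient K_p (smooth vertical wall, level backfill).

K_p = (1 + sin φ)/(1 − sin φ) = tan²(45° + 27.8°/2) = 2.748.

2.75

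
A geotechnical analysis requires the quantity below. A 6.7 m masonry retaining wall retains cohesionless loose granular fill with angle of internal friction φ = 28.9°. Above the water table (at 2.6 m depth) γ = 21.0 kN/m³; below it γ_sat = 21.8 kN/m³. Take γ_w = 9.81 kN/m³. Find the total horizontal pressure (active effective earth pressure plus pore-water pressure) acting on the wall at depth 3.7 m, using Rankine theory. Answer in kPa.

K_a = (1 − sin φ)/(1 + sin φ) = 0.3484.
γ' = 21.8 − 9.81 = 11.99 kN/m³.
Effective vertical stress at 3.7 m: σ'_v = 21.0×2.6 + 11.99×1.10 = 67.79 kPa.
σ'_h = K_a σ'_v = 0.3484 × 67.79 = 23.62 kPa; u = γ_w × 1.10 = 10.79 kPa.
Total σ_h = 23.62 + 10.79 = 34.41 kPa.

34.4 kPa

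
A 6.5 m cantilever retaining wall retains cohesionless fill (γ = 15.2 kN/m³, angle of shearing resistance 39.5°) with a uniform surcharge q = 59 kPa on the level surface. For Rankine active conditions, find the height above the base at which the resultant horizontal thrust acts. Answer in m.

2.76 m

K_a = 0.2224.
Triangular part P₁ = ½K_aγH² = 71.42 at H/3 = 2.167 m; rectangular part P₂ = K_a q H = 85.30 at H/2 = 3.250 m.
ȳ = (P₁·2.167 + P₂·3.250)/(P₁+P₂) = 2.756 m.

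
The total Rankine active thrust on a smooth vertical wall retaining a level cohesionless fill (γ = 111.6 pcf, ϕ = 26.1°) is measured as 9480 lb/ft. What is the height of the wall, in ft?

20.9 ft

K_a = 0.3889. P_a = ½ K_a γ H² ⇒ H = √(2P_a/(K_a γ)).
H = √(2×9480/(0.3889×111.6)) = 20.90 ft.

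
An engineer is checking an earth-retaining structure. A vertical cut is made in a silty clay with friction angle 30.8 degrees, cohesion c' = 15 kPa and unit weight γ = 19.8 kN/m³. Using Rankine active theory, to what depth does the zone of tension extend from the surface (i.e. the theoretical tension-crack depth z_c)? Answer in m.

K_a = tan²(45° − 30.8°/2) = 0.3227; √K_a = 0.5681.
The active pressure is zero where K_a γ z = 2c√K_a, so z_c = 2c/(γ√K_a) = 2×15/(19.8×0.5681) = 2.667 m.

2.67 m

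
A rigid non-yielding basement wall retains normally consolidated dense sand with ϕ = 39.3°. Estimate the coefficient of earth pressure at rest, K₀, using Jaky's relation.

0.367

K₀ = 1 − sin φ' = 1 − sin 39.3° = 0.3666.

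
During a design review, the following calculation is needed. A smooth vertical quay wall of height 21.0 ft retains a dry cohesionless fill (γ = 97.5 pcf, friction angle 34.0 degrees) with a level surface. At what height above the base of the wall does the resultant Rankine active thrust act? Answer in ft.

K_a = 0.2827.
The pressure distribution is triangular, so the resultant acts at H/3 above the base = 21.0/3 = 7.000 ft.

7.00 ft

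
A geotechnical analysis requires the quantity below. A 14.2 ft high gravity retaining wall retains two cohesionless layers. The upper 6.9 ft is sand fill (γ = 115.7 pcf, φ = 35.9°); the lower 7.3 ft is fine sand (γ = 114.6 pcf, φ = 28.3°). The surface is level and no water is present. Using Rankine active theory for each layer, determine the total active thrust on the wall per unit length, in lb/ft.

3890 lb/ft

K_a1 = tan²(45°−35.9°/2) = 0.2607; K_a2 = tan²(45°−28.3°/2) = 0.3568.
Layer 1: σ at base = K_a1 γ₁ h₁ = 208.2 psf; P₁ = ½×208.2×6.9 = 718.1.
Layer 2: σ_v at top = γ₁h₁ = 798.3; σ_h top = K_a2×798.3 = 284.8; σ_h base = K_a2×(798.3+114.6×7.3) = 583.3.
P₂ = ½(284.8+583.3)×7.3 = 3169. Total P_a = 718.1+3169 = 3887 lb/ft.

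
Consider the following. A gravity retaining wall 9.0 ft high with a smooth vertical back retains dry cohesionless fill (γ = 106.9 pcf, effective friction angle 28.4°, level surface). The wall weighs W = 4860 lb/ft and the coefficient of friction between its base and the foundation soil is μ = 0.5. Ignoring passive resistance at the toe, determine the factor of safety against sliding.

1.58

K_a = tan²(45° − 28.4°/2) = 0.3554.
P_a = ½K_aγH² = 0.5×0.3554×106.9×9.0² = 1539 lb/ft, acting at H/3 = 3.000 ft above the base.
FS_sliding = μW / P_a = 0.5×4860 / 1539 = 1.579.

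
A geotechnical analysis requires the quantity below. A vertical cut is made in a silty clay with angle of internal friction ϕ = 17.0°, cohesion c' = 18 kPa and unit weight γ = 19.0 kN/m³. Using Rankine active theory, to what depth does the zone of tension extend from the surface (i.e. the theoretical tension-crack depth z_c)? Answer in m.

2.56 m

K_a = tan²(45° − 17.0°/2) = 0.5475; √K_a = 0.7400.
The active pressure is zero where K_a γ z = 2c√K_a, so z_c = 2c/(γ√K_a) = 2×18/(19.0×0.7400) = 2.561 m.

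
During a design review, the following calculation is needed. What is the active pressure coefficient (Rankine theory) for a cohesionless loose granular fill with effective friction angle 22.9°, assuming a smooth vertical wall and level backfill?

K_a = (1 − sin φ)/(1 + sin φ) = (1 − sin 22.9°)/(1 + sin 22.9°) = 0.4398.

0.440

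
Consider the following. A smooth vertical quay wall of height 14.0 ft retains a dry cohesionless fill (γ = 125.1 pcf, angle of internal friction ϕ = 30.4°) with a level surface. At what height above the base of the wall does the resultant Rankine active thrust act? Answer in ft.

4.67 ft

K_a = 0.3280.
The pressure distribution is triangular, so the resultant acts at H/3 above the base = 14.0/3 = 4.667 ft.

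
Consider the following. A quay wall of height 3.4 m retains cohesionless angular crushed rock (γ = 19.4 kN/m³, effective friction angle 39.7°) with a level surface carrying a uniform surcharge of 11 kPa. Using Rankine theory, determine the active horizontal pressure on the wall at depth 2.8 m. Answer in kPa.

K_a = (1 − sin φ)/(1 + sin φ) = 0.2204.
σ_v = γz + q = 19.4 × 2.8 + 11 = 65.32 kPa.
σ_h = K_a σ_v = 0.2204 × 65.32 = 14.40 kPa.

14.4 kPa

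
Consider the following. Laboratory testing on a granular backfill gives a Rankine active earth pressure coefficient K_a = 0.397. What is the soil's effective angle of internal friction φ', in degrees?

K_a = tan²(45° − φ/2) ⇒ 45° − φ/2 = arctan(√0.397) = 32.21°.
φ = 2(45° − 32.21°) = 25.57°.

25.6°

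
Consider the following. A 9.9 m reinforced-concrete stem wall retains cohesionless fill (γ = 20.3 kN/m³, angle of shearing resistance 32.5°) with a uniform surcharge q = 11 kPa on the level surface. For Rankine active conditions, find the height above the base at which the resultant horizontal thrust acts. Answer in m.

K_a = 0.3010.
Triangular part P₁ = ½K_aγH² = 299.4 at H/3 = 3.300 m; rectangular part P₂ = K_a q H = 32.78 at H/2 = 4.950 m.
ȳ = (P₁·3.300 + P₂·4.950)/(P₁+P₂) = 3.463 m.

3.46 m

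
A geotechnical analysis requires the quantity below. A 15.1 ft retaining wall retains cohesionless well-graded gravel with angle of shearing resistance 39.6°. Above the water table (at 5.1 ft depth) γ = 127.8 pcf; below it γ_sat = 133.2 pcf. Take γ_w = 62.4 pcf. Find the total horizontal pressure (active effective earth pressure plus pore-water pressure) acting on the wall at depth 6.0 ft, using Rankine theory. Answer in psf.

215 psf

K_a = (1 − sin φ)/(1 + sin φ) = 0.2214.
γ' = 133.2 − 62.4 = 70.80 pcf.
Effective vertical stress at 6.0 ft: σ'_v = 127.8×5.1 + 70.80×0.900 = 715.5 psf.
σ'_h = K_a σ'_v = 0.2214 × 715.5 = 158.4 psf; u = γ_w × 0.900 = 56.16 psf.
Total σ_h = 158.4 + 56.16 = 214.6 psf.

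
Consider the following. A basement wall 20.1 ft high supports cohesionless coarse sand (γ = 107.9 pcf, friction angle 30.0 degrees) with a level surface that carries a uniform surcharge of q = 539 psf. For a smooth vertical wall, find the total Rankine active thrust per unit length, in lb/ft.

10900 lb/ft

K_a = tan²(45° − φ/2) = 0.3333.
Soil triangle: ½ K_a γ H² = 0.5×0.3333×107.9×20.1² = 7265 lb/ft.
Surcharge rectangle: K_a q H = 0.3333×539×20.1 = 3611 lb/ft.
Total = 7265 + 3611 = 10880 lb/ft.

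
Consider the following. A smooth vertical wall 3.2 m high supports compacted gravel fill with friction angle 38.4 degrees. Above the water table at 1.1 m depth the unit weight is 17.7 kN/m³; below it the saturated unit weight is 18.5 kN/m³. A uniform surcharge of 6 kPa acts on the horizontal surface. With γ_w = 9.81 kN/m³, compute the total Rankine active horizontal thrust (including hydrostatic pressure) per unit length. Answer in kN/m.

K_a = tan²(45° − φ/2) = 0.2337.
γ' = 18.5 − 9.81 = 8.690 kN/m³. h₂ = H − d_w = 2.1 m.
σ'_h: at surface K_a·q = 1.402; at WT K_a(q+γd_w) = 5.952; at base K_a(q+γd_w+γ'h₂) = 10.22 kPa.
P₁ = ½(1.402+5.952)×1.1 = 4.045; P₂ = ½(5.952+10.22)×2.1 = 16.98; P_w = ½γ_w h₂² = 21.63.
Total = 4.045+16.98+21.63 = 42.65 kN/m.

42.7 kN/m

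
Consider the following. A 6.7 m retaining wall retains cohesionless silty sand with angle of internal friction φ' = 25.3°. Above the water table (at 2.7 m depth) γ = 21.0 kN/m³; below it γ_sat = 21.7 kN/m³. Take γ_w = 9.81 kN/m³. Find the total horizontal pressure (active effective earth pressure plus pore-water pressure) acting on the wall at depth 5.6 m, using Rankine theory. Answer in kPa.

65.0 kPa

K_a = (1 − sin φ)/(1 + sin φ) = 0.4012.
γ' = 21.7 − 9.81 = 11.89 kN/m³.
Effective vertical stress at 5.6 m: σ'_v = 21.0×2.7 + 11.89×2.90 = 91.18 kPa.
σ'_h = K_a σ'_v = 0.4012 × 91.18 = 36.58 kPa; u = γ_w × 2.90 = 28.45 kPa.
Total σ_h = 36.58 + 28.45 = 65.03 kPa.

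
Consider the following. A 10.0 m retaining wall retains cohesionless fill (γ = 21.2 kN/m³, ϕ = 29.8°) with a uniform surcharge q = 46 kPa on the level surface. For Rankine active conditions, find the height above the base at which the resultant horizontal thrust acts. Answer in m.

3.84 m

K_a = 0.3360.
Triangular part P₁ = ½K_aγH² = 356.2 at H/3 = 3.333 m; rectangular part P₂ = K_a q H = 154.6 at H/2 = 5.000 m.
ȳ = (P₁·3.333 + P₂·5.000)/(P₁+P₂) = 3.838 m.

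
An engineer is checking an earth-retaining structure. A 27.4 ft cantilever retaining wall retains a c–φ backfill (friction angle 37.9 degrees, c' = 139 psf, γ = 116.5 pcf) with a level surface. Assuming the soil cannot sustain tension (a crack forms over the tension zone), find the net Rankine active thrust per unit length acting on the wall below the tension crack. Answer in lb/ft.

7060 lb/ft

K_a = 0.2389; √K_a = 0.4888.
Tension-crack depth z_c = 2c/(γ√K_a) = 2×139/(116.5×0.4888) = 4.882 ft.
σ_a at base = K_a γ H − 2c√K_a = 0.2389×116.5×27.4 − 2×139×0.4888 = 626.8 psf.
P_a = ½ × 626.8 × (H − z_c) = 0.5×626.8×22.52 = 7058 lb/ft.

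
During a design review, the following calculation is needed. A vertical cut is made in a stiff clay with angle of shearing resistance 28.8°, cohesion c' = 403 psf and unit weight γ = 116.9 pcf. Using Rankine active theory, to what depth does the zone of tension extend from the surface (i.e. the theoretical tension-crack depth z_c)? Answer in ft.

K_a = tan²(45° − 28.8°/2) = 0.3498; √K_a = 0.5914.
The active pressure is zero where K_a γ z = 2c√K_a, so z_c = 2c/(γ√K_a) = 2×403/(116.9×0.5914) = 11.66 ft.

11.7 ft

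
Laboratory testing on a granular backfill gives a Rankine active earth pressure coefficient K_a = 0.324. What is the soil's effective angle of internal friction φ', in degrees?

30.7°

K_a = tan²(45° − φ/2) ⇒ 45° − φ/2 = arctan(√0.324) = 29.65°.
φ = 2(45° − 29.65°) = 30.70°.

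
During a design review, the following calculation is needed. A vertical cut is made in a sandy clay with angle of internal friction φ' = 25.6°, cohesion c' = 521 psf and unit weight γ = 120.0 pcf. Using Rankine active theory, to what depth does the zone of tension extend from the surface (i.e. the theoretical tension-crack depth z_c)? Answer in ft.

K_a = tan²(45° − 25.6°/2) = 0.3966; √K_a = 0.6297.
The active pressure is zero where K_a γ z = 2c√K_a, so z_c = 2c/(γ√K_a) = 2×521/(120.0×0.6297) = 13.79 ft.

13.8 ft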